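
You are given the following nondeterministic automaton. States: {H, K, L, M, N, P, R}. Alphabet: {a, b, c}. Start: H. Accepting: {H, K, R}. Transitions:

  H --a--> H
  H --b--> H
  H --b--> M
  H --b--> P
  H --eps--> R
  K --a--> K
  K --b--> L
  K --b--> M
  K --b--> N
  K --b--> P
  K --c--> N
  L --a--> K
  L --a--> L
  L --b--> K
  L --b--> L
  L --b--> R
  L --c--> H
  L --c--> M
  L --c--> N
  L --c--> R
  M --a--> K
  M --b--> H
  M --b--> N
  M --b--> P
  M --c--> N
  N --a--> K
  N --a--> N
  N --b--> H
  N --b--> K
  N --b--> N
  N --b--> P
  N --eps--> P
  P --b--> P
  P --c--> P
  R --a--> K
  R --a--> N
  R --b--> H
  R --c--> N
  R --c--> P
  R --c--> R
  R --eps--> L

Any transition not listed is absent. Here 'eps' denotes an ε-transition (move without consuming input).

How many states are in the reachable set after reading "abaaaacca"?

6

Start: ε-closure({H}) = {H, L, R}.
Read 'a': H→{H}, L→{K, L}, R→{K, N}; union {H, K, L, N}; ε-closure = {H, K, L, N, P, R}.
Read 'b': H→{H, M, P}, K→{L, M, N, P}, L→{K, L, R}, N→{H, K, N, P}, P→{P}, R→{H}; now {H, K, L, M, N, P, R}.
Read 'a': H→{H}, K→{K}, L→{K, L}, M→{K}, N→{K, N}, P→∅, R→{K, N}; union {H, K, L, N}; ε-closure = {H, K, L, N, P, R}.
Read 'a': H→{H}, K→{K}, L→{K, L}, N→{K, N}, P→∅, R→{K, N}; union {H, K, L, N}; ε-closure = {H, K, L, N, P, R}.
Read 'a': H→{H}, K→{K}, L→{K, L}, N→{K, N}, P→∅, R→{K, N}; union {H, K, L, N}; ε-closure = {H, K, L, N, P, R}.
Read 'a': H→{H}, K→{K}, L→{K, L}, N→{K, N}, P→∅, R→{K, N}; union {H, K, L, N}; ε-closure = {H, K, L, N, P, R}.
Read 'c': H→∅, K→{N}, L→{H, M, N, R}, N→∅, P→{P}, R→{N, P, R}; union {H, M, N, P, R}; ε-closure = {H, L, M, N, P, R}.
Read 'c': H→∅, L→{H, M, N, R}, M→{N}, N→∅, P→{P}, R→{N, P, R}; union {H, M, N, P, R}; ε-closure = {H, L, M, N, P, R}.
Read 'a': H→{H}, L→{K, L}, M→{K}, N→{K, N}, P→∅, R→{K, N}; union {H, K, L, N}; ε-closure = {H, K, L, N, P, R}.
That set has 6 states.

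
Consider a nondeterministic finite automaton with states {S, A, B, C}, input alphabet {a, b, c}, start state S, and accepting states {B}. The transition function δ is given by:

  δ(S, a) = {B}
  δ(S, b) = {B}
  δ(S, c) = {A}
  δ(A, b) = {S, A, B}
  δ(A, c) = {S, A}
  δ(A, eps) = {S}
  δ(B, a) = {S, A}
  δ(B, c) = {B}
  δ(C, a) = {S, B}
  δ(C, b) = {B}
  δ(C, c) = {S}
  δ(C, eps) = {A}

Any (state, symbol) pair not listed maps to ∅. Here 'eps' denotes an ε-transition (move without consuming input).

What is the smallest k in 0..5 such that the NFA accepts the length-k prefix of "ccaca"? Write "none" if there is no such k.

Start in {S}.
Read 'c': {S} → {S, A}.
Read 'c': {S, A} → {S, A}.
Read 'a': {S, A} → {B}.
None of the earlier sets intersect F, but {B} does.

3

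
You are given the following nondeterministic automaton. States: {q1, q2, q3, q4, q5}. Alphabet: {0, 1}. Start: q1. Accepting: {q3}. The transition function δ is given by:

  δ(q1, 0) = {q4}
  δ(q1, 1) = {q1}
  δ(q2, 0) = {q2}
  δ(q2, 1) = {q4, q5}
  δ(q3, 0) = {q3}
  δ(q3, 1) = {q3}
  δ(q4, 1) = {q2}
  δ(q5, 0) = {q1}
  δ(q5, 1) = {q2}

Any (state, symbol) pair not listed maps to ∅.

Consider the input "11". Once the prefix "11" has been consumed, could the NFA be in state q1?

Yes

Start in {q1}.
Read '1': {q1} → {q1}.
Read '1': {q1} → {q1}.
State q1 is in {q1}.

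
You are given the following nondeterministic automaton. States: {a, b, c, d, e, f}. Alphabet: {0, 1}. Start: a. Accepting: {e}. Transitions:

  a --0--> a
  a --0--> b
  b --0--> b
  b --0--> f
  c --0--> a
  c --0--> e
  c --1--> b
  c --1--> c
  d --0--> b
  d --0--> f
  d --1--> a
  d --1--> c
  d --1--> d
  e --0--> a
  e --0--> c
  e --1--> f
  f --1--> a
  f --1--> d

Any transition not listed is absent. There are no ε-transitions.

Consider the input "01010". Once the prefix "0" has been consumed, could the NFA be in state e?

Start in {a}.
Read '0': a→{a, b}; now {a, b}.
State e is not in {a, b}.

No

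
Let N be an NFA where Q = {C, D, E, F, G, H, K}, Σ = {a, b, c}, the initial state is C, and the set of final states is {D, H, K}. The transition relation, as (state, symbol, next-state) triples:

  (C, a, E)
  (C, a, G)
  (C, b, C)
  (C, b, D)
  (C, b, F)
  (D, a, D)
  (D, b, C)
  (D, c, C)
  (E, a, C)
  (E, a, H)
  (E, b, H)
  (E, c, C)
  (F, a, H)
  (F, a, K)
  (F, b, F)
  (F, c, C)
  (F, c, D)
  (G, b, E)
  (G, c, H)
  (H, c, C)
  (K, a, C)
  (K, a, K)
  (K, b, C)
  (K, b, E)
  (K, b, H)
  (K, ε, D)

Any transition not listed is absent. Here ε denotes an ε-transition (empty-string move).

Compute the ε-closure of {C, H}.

Begin with {C, H}.
No ε-moves leave this set, so the closure equals the set itself.

{C, H}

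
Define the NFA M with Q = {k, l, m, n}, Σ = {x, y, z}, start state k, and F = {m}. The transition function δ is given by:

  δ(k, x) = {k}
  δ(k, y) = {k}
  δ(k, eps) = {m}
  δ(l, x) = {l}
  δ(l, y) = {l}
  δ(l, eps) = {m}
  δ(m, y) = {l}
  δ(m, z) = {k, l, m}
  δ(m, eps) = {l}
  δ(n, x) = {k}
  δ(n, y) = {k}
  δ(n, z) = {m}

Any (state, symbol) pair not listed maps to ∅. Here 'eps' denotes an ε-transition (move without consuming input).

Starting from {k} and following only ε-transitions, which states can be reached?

{k, l, m}

Begin with {k}.
ε-move k → m; add m.
ε-move m → l; add l.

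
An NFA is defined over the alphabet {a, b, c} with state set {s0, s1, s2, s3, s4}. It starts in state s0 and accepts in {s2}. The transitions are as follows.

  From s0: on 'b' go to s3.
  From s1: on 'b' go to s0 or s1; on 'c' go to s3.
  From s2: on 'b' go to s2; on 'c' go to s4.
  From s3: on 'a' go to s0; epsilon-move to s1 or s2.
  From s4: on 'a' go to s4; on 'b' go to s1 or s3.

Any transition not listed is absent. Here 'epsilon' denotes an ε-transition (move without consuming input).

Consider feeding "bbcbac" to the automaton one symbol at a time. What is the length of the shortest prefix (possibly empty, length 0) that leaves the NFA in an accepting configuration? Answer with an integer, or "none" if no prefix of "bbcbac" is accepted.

1

Start in {s0}.
Read 'b': s0→{s3}; union {s3}; ε-closure = {s1, s2, s3}.
None of the earlier sets intersect F, but {s1, s2, s3} does.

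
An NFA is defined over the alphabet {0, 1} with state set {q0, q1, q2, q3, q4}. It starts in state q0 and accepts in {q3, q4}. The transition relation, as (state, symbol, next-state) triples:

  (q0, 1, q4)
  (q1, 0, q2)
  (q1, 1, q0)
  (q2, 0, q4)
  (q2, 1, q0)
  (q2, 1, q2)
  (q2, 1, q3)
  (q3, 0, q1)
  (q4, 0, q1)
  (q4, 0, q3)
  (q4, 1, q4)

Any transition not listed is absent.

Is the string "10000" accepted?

Yes

Start in {q0}.
Read '1': q0→{q4}; now {q4}.
Read '0': q4→{q1, q3}; now {q1, q3}.
Read '0': q1→{q2}, q3→{q1}; now {q1, q2}.
Read '0': q1→{q2}, q2→{q4}; now {q2, q4}.
Read '0': q2→{q4}, q4→{q1, q3}; now {q1, q3, q4}.
The final set {q1, q3, q4} contains the accepting states q3, q4.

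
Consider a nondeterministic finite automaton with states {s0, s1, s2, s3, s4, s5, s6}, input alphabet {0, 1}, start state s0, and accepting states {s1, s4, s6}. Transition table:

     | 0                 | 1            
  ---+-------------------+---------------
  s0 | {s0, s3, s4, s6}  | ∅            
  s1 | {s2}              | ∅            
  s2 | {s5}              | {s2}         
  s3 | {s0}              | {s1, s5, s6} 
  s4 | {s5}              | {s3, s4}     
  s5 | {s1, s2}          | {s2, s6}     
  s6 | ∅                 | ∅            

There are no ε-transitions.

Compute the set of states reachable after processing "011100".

Start in {s0}.
Read '0': s0→{s0, s3, s4, s6}; now {s0, s3, s4, s6}.
Read '1': s0→∅, s3→{s1, s5, s6}, s4→{s3, s4}, s6→∅; now {s1, s3, s4, s5, s6}.
Read '1': s1→∅, s3→{s1, s5, s6}, s4→{s3, s4}, s5→{s2, s6}, s6→∅; now {s1, s2, s3, s4, s5, s6}.
Read '1': s1→∅, s2→{s2}, s3→{s1, s5, s6}, s4→{s3, s4}, s5→{s2, s6}, s6→∅; now {s1, s2, s3, s4, s5, s6}.
Read '0': s1→{s2}, s2→{s5}, s3→{s0}, s4→{s5}, s5→{s1, s2}, s6→∅; now {s0, s1, s2, s5}.
Read '0': s0→{s0, s3, s4, s6}, s1→{s2}, s2→{s5}, s5→{s1, s2}; now {s0, s1, s2, s3, s4, s5, s6}.

{s0, s1, s2, s3, s4, s5, s6}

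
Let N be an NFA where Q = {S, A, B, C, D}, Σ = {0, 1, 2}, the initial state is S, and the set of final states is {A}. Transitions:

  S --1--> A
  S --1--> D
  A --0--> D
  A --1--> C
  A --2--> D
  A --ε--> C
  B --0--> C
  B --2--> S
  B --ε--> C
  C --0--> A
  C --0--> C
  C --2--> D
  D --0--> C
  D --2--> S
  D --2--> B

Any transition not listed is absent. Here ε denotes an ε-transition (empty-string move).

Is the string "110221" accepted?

Yes

Start in {S}.
Read '1': S→{A, D}; union {A, D}; ε-closure = {A, C, D}.
Read '1': A→{C}, C→∅, D→∅; now {C}.
Read '0': C→{A, C}; now {A, C}.
Read '2': A→{D}, C→{D}; now {D}.
Read '2': D→{S, B}; union {S, B}; ε-closure = {S, B, C}.
Read '1': S→{A, D}, B→∅, C→∅; union {A, D}; ε-closure = {A, C, D}.
The final set {A, C, D} contains the accepting state A.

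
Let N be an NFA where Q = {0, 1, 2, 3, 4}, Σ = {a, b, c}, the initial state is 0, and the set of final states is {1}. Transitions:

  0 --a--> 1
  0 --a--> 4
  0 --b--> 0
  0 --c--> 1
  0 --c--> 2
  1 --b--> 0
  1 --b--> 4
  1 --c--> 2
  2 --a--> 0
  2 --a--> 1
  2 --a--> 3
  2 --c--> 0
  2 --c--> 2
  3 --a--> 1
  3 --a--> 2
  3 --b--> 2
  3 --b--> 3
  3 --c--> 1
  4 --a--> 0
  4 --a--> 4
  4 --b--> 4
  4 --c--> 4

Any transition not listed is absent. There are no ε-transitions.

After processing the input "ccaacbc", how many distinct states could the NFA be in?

3

Start in {0}.
Read 'c': 0→{1, 2}; now {1, 2}.
Read 'c': 1→{2}, 2→{0, 2}; now {0, 2}.
Read 'a': 0→{1, 4}, 2→{0, 1, 3}; now {0, 1, 3, 4}.
Read 'a': 0→{1, 4}, 1→∅, 3→{1, 2}, 4→{0, 4}; now {0, 1, 2, 4}.
Read 'c': 0→{1, 2}, 1→{2}, 2→{0, 2}, 4→{4}; now {0, 1, 2, 4}.
Read 'b': 0→{0}, 1→{0, 4}, 2→∅, 4→{4}; now {0, 4}.
Read 'c': 0→{1, 2}, 4→{4}; now {1, 2, 4}.
That set has 3 states.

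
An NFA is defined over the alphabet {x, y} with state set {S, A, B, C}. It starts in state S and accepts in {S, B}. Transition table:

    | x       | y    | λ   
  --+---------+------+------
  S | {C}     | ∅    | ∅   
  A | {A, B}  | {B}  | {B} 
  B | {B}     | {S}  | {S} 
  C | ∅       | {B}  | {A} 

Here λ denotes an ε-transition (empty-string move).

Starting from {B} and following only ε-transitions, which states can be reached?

{S, B}

Begin with {B}.
ε-move B → S; add S.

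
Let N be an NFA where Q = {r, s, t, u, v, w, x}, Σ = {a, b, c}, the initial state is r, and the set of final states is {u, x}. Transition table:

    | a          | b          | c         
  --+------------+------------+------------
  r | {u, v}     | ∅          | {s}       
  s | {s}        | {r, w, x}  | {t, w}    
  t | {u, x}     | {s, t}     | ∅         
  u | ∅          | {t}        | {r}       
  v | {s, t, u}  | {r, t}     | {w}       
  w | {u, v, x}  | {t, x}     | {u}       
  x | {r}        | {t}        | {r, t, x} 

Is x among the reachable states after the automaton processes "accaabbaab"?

No

Start in {r}.
Read 'a': {r} → {u, v}.
Read 'c': {u, v} → {r, w}.
Read 'c': {r, w} → {s, u}.
Read 'a': {s, u} → {s}.
Read 'a': {s} → {s}.
Read 'b': {s} → {r, w, x}.
Read 'b': {r, w, x} → {t, x}.
Read 'a': {t, x} → {r, u, x}.
Read 'a': {r, u, x} → {r, u, v}.
Read 'b': {r, u, v} → {r, t}.
State x is not in {r, t}.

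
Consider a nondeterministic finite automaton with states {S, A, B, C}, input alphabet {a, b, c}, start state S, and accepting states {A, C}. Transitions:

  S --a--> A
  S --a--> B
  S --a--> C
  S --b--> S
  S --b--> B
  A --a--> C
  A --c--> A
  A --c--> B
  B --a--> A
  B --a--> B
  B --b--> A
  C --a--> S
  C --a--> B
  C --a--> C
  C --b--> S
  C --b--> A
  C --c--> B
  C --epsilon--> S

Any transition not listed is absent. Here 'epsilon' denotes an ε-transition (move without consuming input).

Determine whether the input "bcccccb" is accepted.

No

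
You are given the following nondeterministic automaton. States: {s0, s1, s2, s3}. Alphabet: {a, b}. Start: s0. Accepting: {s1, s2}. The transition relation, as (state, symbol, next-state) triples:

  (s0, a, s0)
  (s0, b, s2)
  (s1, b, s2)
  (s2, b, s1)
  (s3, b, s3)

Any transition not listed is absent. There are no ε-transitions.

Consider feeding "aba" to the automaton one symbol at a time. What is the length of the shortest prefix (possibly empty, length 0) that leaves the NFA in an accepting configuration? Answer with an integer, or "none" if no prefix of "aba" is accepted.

2

Start in {s0}.
Read 'a': s0→{s0}; now {s0}.
Read 'b': s0→{s2}; now {s2}.
None of the earlier sets intersect F, but {s2} does.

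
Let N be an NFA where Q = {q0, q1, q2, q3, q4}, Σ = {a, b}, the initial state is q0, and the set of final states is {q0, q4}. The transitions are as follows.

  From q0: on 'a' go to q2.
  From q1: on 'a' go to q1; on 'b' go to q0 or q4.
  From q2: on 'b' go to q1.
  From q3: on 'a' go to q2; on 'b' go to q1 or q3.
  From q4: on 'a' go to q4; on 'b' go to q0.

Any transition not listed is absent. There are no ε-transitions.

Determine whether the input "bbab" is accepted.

No

Start in {q0}.
Read 'b': q0→∅; now ∅.
The set is empty and remains empty for the remaining 3 symbols.
The final set ∅ contains no accepting state.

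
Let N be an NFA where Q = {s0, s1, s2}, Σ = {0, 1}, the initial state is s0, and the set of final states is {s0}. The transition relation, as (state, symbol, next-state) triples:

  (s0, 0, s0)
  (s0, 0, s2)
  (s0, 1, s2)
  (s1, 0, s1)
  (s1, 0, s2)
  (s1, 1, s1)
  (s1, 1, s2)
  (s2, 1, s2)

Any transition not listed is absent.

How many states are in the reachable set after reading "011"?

Start in {s0}.
Read '0': s0→{s0, s2}; now {s0, s2}.
Read '1': s0→{s2}, s2→{s2}; now {s2}.
Read '1': s2→{s2}; now {s2}.
That set has 1 state.

1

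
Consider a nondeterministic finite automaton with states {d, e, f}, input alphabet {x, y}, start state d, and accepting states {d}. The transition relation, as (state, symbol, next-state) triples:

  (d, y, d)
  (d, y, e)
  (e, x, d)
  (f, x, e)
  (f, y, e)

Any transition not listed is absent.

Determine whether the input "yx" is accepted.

Start in {d}.
Read 'y': {d} → {d, e}.
Read 'x': {d, e} → {d}.
The final set {d} contains the accepting state d.

Yes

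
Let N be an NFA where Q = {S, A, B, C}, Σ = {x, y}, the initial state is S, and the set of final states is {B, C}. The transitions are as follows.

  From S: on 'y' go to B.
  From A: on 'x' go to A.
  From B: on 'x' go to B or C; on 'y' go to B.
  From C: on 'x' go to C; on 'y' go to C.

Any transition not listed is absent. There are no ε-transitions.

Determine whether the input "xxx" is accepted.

No

Start in {S}.
Read 'x': {S} → ∅.
The set is empty and remains empty for the remaining 2 symbols.
The final set ∅ contains no accepting state.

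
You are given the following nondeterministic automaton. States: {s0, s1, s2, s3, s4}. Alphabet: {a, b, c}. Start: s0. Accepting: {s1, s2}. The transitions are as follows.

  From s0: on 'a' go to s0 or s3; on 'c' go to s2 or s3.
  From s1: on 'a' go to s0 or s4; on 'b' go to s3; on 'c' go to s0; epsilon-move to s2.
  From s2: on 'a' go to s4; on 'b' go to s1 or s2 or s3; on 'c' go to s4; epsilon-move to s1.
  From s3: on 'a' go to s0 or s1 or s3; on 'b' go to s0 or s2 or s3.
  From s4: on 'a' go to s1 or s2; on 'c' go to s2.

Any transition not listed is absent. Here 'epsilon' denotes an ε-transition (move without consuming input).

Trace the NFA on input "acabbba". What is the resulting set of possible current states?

{s0, s1, s2, s3, s4}

Start in {s0}.
Read 'a': {s0} → {s0, s3}.
Read 'c': {s0, s3} → {s1, s2, s3}.
Read 'a': {s1, s2, s3} → {s0, s1, s2, s3, s4}.
Read 'b': {s0, s1, s2, s3, s4} → {s0, s1, s2, s3}.
Read 'b': {s0, s1, s2, s3} → {s0, s1, s2, s3}.
Read 'b': {s0, s1, s2, s3} → {s0, s1, s2, s3}.
Read 'a': {s0, s1, s2, s3} → {s0, s1, s2, s3, s4}.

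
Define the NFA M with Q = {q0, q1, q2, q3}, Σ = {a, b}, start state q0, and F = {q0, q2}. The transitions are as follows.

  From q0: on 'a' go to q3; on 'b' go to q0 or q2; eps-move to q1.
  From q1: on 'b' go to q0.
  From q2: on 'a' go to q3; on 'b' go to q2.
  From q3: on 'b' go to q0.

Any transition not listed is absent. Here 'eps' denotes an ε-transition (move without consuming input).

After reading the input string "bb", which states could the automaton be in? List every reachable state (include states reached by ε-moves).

Start: ε-closure({q0}) = {q0, q1}.
Read 'b': {q0, q1} → {q0, q1, q2}.
Read 'b': {q0, q1, q2} → {q0, q1, q2}.

{q0, q1, q2}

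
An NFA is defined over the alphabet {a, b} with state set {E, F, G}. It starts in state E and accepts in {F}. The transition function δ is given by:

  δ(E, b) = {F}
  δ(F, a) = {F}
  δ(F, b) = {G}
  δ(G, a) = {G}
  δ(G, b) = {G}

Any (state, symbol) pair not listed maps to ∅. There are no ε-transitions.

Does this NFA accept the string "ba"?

Start in {E}.
Read 'b': E→{F}; now {F}.
Read 'a': F→{F}; now {F}.
The final set {F} contains the accepting state F.

Yes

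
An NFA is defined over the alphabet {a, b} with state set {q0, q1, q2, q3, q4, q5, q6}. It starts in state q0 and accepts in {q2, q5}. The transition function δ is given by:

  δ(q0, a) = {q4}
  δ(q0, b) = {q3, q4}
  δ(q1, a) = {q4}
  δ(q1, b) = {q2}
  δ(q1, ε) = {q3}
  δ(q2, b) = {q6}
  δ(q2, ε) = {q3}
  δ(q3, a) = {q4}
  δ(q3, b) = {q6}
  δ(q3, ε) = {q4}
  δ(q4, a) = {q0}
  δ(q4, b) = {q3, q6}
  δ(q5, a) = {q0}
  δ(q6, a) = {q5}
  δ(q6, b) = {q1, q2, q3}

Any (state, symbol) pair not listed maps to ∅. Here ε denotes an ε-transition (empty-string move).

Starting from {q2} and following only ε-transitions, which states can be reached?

{q2, q3, q4}

Begin with {q2}.
ε-move q2 → q3; add q3.
ε-move q3 → q4; add q4.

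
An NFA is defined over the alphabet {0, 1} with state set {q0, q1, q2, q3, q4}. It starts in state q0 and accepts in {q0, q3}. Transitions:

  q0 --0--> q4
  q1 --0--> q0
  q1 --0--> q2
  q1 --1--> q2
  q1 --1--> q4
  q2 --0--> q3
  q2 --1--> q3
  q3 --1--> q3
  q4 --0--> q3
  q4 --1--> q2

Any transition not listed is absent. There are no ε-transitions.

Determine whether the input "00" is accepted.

Start in {q0}.
Read '0': q0→{q4}; now {q4}.
Read '0': q4→{q3}; now {q3}.
The final set {q3} contains the accepting state q3.

Yes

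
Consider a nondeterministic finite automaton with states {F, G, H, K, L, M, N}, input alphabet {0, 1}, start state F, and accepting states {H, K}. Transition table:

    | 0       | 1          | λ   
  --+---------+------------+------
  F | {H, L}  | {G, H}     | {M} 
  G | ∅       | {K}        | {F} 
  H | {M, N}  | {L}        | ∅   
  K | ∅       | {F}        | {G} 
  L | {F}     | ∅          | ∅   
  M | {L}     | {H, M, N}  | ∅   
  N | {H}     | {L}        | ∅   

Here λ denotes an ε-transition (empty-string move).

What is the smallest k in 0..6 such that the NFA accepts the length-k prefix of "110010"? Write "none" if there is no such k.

1

Start: ε-closure({F}) = {F, M}.
Read '1': F→{G, H}, M→{H, M, N}; union {G, H, M, N}; ε-closure = {F, G, H, M, N}.
None of the earlier sets intersect F, but {F, G, H, M, N} does.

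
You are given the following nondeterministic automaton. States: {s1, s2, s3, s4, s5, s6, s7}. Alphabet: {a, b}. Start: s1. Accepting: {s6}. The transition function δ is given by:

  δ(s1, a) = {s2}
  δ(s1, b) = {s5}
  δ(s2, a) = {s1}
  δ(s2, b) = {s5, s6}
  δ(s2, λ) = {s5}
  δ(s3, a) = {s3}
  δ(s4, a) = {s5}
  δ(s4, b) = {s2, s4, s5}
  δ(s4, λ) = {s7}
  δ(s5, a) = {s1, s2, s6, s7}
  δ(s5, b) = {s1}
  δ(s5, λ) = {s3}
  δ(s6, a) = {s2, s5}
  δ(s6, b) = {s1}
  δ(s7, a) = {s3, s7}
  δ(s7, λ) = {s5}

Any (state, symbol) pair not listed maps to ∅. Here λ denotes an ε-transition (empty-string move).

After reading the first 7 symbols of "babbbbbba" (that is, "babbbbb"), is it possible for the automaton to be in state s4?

No

Start in {s1}.
Read 'b': s1→{s5}; union {s5}; ε-closure = {s3, s5}.
Read 'a': s3→{s3}, s5→{s1, s2, s6, s7}; union {s1, s2, s3, s6, s7}; ε-closure = {s1, s2, s3, s5, s6, s7}.
Read 'b': s1→{s5}, s2→{s5, s6}, s3→∅, s5→{s1}, s6→{s1}, s7→∅; union {s1, s5, s6}; ε-closure = {s1, s3, s5, s6}.
Read 'b': s1→{s5}, s3→∅, s5→{s1}, s6→{s1}; union {s1, s5}; ε-closure = {s1, s3, s5}.
Read 'b': s1→{s5}, s3→∅, s5→{s1}; union {s1, s5}; ε-closure = {s1, s3, s5}.
Read 'b': s1→{s5}, s3→∅, s5→{s1}; union {s1, s5}; ε-closure = {s1, s3, s5}.
Read 'b': s1→{s5}, s3→∅, s5→{s1}; union {s1, s5}; ε-closure = {s1, s3, s5}.
State s4 is not in {s1, s3, s5}.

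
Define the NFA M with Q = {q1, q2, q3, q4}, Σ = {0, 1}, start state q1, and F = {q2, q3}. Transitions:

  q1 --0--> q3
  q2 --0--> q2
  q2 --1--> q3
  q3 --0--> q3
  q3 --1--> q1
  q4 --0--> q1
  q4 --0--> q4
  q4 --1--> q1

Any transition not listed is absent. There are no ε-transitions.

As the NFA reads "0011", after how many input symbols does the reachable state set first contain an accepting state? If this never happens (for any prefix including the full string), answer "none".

Start in {q1}.
Read '0': q1→{q3}; now {q3}.
None of the earlier sets intersect F, but {q3} does.

1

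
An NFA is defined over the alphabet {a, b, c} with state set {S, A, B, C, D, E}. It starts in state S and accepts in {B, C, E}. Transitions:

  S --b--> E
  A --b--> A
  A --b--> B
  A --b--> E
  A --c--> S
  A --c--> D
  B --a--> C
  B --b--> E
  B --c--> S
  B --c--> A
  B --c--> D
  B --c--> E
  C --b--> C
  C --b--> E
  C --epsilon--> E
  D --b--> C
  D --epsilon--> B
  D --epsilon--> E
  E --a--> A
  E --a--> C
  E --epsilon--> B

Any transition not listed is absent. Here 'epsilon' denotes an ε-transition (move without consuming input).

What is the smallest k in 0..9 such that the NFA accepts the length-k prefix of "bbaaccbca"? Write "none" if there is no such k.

1

Start in {S}.
Read 'b': {S} → {B, E}.
None of the earlier sets intersect F, but {B, E} does.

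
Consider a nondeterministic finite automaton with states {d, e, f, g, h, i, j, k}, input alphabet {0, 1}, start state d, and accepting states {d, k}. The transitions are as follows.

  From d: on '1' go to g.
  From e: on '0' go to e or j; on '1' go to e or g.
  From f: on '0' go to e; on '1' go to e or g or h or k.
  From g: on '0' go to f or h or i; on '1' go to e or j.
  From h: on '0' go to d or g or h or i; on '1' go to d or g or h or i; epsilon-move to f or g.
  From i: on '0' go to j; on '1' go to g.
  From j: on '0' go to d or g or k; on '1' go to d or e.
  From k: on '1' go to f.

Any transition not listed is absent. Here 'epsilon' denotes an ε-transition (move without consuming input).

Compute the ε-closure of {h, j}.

Begin with {h, j}.
ε-move h → f; add f.
ε-move h → g; add g.

{f, g, h, j}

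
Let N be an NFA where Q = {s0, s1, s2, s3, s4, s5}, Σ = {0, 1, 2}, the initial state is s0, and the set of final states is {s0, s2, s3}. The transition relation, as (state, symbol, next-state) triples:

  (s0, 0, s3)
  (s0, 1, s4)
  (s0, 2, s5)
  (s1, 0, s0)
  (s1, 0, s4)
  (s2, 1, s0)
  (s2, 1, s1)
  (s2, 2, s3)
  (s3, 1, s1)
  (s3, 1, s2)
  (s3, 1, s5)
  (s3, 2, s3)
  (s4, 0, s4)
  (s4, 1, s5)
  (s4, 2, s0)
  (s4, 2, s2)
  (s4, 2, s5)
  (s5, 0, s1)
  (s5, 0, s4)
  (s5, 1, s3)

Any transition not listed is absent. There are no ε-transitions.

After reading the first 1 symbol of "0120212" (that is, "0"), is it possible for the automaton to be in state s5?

Start in {s0}.
Read '0': {s0} → {s3}.
State s5 is not in {s3}.

No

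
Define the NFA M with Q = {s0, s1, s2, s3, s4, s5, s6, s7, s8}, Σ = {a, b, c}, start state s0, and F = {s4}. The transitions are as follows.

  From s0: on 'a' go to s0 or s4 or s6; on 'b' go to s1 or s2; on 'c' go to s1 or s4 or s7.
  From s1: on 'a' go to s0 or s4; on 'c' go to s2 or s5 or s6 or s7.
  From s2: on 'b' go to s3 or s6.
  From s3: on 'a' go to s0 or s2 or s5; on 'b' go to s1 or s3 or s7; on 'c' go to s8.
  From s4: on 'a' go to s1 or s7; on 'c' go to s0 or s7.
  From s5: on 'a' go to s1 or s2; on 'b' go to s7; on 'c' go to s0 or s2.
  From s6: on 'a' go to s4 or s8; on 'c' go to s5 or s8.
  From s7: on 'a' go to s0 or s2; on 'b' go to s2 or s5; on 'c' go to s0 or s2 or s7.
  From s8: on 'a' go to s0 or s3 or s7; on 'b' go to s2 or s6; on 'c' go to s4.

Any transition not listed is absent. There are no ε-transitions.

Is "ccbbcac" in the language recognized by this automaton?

Yes

Start in {s0}.
Read 'c': s0→{s1, s4, s7}; now {s1, s4, s7}.
Read 'c': s1→{s2, s5, s6, s7}, s4→{s0, s7}, s7→{s0, s2, s7}; now {s0, s2, s5, s6, s7}.
Read 'b': s0→{s1, s2}, s2→{s3, s6}, s5→{s7}, s6→∅, s7→{s2, s5}; now {s1, s2, s3, s5, s6, s7}.
Read 'b': s1→∅, s2→{s3, s6}, s3→{s1, s3, s7}, s5→{s7}, s6→∅, s7→{s2, s5}; now {s1, s2, s3, s5, s6, s7}.
Read 'c': s1→{s2, s5, s6, s7}, s2→∅, s3→{s8}, s5→{s0, s2}, s6→{s5, s8}, s7→{s0, s2, s7}; now {s0, s2, s5, s6, s7, s8}.
Read 'a': s0→{s0, s4, s6}, s2→∅, s5→{s1, s2}, s6→{s4, s8}, s7→{s0, s2}, s8→{s0, s3, s7}; now {s0, s1, s2, s3, s4, s6, s7, s8}.
Read 'c': s0→{s1, s4, s7}, s1→{s2, s5, s6, s7}, s2→∅, s3→{s8}, s4→{s0, s7}, s6→{s5, s8}, s7→{s0, s2, s7}, s8→{s4}; now {s0, s1, s2, s4, s5, s6, s7, s8}.
The final set {s0, s1, s2, s4, s5, s6, s7, s8} contains the accepting state s4.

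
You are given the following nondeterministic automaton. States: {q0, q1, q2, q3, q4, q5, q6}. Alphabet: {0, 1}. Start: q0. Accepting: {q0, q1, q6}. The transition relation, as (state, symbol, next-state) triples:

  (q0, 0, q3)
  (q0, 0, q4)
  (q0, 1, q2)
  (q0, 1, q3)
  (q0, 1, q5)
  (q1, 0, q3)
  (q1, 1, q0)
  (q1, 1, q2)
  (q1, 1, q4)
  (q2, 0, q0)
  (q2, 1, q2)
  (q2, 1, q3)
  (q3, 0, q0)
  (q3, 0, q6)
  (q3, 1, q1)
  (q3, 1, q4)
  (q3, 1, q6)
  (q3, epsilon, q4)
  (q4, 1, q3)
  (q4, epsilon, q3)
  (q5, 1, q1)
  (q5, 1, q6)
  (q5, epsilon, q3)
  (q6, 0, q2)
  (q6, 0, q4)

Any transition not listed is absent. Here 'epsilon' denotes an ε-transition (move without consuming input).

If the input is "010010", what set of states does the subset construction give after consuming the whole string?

{q0, q2, q3, q4, q6}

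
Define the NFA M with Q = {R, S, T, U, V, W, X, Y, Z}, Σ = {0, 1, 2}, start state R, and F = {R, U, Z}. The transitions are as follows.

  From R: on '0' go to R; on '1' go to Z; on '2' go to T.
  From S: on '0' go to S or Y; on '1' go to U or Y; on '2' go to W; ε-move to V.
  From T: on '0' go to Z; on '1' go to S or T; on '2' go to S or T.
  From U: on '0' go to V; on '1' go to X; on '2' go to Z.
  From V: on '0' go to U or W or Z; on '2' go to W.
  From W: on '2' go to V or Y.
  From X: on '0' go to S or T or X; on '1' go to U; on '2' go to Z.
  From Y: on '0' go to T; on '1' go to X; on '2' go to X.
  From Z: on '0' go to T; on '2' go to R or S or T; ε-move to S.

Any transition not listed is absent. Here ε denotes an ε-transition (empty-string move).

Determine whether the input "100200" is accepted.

Yes

Start in {R}.
Read '1': {R} → {S, V, Z}.
Read '0': {S, V, Z} → {S, T, U, V, W, Y, Z}.
Read '0': {S, T, U, V, W, Y, Z} → {S, T, U, V, W, Y, Z}.
Read '2': {S, T, U, V, W, Y, Z} → {R, S, T, V, W, X, Y, Z}.
Read '0': {R, S, T, V, W, X, Y, Z} → {R, S, T, U, V, W, X, Y, Z}.
Read '0': {R, S, T, U, V, W, X, Y, Z} → {R, S, T, U, V, W, X, Y, Z}.
The final set {R, S, T, U, V, W, X, Y, Z} contains the accepting states R, U, Z.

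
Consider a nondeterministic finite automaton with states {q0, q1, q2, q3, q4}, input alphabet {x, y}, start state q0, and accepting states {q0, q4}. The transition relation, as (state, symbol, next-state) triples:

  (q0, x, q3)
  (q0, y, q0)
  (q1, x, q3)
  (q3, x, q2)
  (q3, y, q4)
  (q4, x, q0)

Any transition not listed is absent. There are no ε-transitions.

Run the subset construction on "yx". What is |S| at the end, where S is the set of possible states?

1

Start in {q0}.
Read 'y': q0→{q0}; now {q0}.
Read 'x': q0→{q3}; now {q3}.
That set has 1 state.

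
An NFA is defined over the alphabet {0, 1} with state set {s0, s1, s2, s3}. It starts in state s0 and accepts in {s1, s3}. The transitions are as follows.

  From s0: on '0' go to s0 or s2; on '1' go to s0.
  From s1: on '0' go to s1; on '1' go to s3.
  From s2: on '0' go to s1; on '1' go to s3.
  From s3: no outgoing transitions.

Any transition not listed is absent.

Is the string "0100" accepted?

Yes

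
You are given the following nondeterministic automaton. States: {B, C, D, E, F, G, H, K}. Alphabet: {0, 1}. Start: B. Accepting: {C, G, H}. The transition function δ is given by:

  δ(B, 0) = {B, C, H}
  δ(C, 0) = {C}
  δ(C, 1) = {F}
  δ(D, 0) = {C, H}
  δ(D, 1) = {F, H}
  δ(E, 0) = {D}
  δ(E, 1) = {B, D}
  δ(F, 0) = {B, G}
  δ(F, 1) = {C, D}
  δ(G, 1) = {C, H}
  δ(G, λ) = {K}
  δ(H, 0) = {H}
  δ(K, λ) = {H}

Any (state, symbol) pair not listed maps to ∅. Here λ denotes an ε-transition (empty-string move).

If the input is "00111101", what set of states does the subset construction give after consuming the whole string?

{F}

Start in {B}.
Read '0': {B} → {B, C, H}.
Read '0': {B, C, H} → {B, C, H}.
Read '1': {B, C, H} → {F}.
Read '1': {F} → {C, D}.
Read '1': {C, D} → {F, H}.
Read '1': {F, H} → {C, D}.
Read '0': {C, D} → {C, H}.
Read '1': {C, H} → {F}.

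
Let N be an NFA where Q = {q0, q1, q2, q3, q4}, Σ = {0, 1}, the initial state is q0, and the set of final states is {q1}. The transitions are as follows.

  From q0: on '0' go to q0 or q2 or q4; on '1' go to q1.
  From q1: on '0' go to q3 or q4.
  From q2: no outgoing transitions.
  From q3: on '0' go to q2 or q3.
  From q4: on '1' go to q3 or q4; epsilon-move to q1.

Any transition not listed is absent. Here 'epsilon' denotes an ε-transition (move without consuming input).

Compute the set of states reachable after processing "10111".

Start in {q0}.
Read '1': q0→{q1}; now {q1}.
Read '0': q1→{q3, q4}; union {q3, q4}; ε-closure = {q1, q3, q4}.
Read '1': q1→∅, q3→∅, q4→{q3, q4}; union {q3, q4}; ε-closure = {q1, q3, q4}.
Read '1': q1→∅, q3→∅, q4→{q3, q4}; union {q3, q4}; ε-closure = {q1, q3, q4}.
Read '1': q1→∅, q3→∅, q4→{q3, q4}; union {q3, q4}; ε-closure = {q1, q3, q4}.

{q1, q3, q4}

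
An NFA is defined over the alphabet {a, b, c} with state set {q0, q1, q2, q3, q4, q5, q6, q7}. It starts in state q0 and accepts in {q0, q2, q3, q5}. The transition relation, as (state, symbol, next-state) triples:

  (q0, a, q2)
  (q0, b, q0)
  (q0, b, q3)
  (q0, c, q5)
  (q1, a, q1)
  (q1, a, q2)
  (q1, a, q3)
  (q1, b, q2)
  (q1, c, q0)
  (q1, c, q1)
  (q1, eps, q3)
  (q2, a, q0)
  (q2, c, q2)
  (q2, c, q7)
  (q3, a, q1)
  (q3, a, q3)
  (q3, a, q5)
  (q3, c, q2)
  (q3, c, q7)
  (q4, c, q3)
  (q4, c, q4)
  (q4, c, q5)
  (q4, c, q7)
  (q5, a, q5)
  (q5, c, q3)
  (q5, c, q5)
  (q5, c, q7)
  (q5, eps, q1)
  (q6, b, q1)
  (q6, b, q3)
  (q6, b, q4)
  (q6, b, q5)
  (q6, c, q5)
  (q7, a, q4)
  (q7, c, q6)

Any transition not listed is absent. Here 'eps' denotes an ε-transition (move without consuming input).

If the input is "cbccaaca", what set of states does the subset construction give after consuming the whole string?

{q0, q4}

Start in {q0}.
Read 'c': q0→{q5}; union {q5}; ε-closure = {q1, q3, q5}.
Read 'b': q1→{q2}, q3→∅, q5→∅; now {q2}.
Read 'c': q2→{q2, q7}; now {q2, q7}.
Read 'c': q2→{q2, q7}, q7→{q6}; now {q2, q6, q7}.
Read 'a': q2→{q0}, q6→∅, q7→{q4}; now {q0, q4}.
Read 'a': q0→{q2}, q4→∅; now {q2}.
Read 'c': q2→{q2, q7}; now {q2, q7}.
Read 'a': q2→{q0}, q7→{q4}; now {q0, q4}.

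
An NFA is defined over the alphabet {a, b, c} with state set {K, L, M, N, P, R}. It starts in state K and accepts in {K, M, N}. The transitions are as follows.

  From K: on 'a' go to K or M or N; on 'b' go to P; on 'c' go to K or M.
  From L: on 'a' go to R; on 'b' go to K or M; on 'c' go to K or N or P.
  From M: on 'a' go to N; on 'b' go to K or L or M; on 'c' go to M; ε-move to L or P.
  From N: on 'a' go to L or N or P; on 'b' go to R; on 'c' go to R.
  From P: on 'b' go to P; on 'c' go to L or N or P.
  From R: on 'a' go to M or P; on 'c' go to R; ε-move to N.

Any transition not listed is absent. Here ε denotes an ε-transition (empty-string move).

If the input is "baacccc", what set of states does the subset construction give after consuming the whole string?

∅

Start in {K}.
Read 'b': K→{P}; now {P}.
Read 'a': P→∅; now ∅.
The set is empty and remains empty for the remaining 5 symbols.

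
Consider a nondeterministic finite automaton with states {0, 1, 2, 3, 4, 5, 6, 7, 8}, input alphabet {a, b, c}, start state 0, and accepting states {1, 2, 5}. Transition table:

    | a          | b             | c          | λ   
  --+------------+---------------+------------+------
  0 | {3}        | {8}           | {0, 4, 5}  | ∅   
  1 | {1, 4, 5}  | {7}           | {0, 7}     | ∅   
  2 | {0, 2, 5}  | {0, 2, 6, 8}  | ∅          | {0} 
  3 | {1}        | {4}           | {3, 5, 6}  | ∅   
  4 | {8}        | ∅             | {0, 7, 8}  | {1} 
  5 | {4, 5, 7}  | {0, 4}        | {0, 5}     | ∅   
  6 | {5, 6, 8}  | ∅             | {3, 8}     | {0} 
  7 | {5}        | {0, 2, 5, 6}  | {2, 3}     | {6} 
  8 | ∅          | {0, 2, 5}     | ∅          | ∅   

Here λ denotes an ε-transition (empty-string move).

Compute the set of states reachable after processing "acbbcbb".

Start in {0}.
Read 'a': {0} → {3}.
Read 'c': {3} → {0, 3, 5, 6}.
Read 'b': {0, 3, 5, 6} → {0, 1, 4, 8}.
Read 'b': {0, 1, 4, 8} → {0, 2, 5, 6, 7, 8}.
Read 'c': {0, 2, 5, 6, 7, 8} → {0, 1, 2, 3, 4, 5, 8}.
Read 'b': {0, 1, 2, 3, 4, 5, 8} → {0, 1, 2, 4, 5, 6, 7, 8}.
Read 'b': {0, 1, 2, 4, 5, 6, 7, 8} → {0, 1, 2, 4, 5, 6, 7, 8}.

{0, 1, 2, 4, 5, 6, 7, 8}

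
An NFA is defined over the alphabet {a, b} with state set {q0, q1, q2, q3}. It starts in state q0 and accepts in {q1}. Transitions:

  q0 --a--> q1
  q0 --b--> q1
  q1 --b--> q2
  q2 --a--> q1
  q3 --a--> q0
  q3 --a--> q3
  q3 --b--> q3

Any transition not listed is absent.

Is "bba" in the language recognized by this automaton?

Yes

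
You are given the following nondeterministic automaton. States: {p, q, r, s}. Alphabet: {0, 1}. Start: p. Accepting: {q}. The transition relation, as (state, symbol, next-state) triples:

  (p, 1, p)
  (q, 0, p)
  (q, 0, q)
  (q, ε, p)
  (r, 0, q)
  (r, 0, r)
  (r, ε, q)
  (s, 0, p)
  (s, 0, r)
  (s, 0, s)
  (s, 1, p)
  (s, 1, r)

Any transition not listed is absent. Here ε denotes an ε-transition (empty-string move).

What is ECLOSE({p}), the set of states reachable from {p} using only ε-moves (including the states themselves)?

{p}

Begin with {p}.
No ε-moves leave this set, so the closure equals the set itself.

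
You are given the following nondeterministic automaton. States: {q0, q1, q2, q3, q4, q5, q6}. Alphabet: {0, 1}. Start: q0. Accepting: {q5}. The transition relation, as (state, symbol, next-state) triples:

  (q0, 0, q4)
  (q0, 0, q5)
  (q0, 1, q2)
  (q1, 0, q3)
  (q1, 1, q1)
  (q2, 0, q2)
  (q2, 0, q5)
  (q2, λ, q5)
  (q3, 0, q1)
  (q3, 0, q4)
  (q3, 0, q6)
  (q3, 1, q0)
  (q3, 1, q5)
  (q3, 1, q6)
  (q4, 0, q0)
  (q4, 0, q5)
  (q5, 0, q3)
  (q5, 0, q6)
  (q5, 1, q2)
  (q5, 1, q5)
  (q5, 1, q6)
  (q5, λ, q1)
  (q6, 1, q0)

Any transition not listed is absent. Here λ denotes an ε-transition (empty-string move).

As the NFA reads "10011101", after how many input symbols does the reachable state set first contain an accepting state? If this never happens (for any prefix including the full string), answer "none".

Start in {q0}.
Read '1': {q0} → {q1, q2, q5}.
None of the earlier sets intersect F, but {q1, q2, q5} does.

1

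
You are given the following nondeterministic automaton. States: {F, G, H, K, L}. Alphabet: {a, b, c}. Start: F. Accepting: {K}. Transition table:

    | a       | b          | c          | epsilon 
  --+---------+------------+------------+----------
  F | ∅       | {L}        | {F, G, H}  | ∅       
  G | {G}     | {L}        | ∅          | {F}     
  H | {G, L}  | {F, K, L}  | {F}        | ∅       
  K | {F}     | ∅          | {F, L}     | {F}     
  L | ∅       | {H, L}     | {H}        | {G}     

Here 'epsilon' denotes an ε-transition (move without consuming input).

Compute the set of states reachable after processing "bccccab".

Start in {F}.
Read 'b': {F} → {F, G, L}.
Read 'c': {F, G, L} → {F, G, H}.
Read 'c': {F, G, H} → {F, G, H}.
Read 'c': {F, G, H} → {F, G, H}.
Read 'c': {F, G, H} → {F, G, H}.
Read 'a': {F, G, H} → {F, G, L}.
Read 'b': {F, G, L} → {F, G, H, L}.

{F, G, H, L}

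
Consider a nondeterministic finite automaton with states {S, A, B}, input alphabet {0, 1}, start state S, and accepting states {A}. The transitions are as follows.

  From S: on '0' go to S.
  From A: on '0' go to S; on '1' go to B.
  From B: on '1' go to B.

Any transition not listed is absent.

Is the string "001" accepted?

Start in {S}.
Read '0': {S} → {S}.
Read '0': {S} → {S}.
Read '1': {S} → ∅.
The final set ∅ contains no accepting state.

No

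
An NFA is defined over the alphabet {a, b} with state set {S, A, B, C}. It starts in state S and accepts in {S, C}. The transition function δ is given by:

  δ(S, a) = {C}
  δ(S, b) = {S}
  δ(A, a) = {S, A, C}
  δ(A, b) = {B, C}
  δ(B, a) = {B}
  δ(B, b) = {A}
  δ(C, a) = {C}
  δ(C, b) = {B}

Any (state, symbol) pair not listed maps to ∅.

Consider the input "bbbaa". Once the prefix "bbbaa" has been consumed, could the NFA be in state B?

No

Start in {S}.
Read 'b': {S} → {S}.
Read 'b': {S} → {S}.
Read 'b': {S} → {S}.
Read 'a': {S} → {C}.
Read 'a': {C} → {C}.
State B is not in {C}.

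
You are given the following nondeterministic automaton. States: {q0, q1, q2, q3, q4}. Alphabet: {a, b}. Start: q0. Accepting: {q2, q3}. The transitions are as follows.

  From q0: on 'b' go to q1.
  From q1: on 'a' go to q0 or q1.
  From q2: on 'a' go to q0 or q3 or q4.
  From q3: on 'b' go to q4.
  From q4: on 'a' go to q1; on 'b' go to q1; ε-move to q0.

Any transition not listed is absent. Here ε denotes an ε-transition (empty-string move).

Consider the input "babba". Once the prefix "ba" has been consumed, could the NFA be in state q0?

Yes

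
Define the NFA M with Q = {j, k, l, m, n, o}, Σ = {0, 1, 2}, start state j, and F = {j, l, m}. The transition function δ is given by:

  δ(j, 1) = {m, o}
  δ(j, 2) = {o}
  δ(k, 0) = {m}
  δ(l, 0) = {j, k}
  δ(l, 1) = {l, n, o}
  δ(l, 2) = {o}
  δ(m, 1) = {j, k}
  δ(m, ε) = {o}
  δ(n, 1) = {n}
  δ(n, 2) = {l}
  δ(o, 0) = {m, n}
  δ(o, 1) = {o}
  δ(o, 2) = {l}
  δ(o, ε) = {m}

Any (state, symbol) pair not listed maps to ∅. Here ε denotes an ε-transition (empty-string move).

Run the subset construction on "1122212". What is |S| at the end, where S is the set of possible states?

Start in {j}.
Read '1': j→{m, o}; now {m, o}.
Read '1': m→{j, k}, o→{o}; union {j, k, o}; ε-closure = {j, k, m, o}.
Read '2': j→{o}, k→∅, m→∅, o→{l}; union {l, o}; ε-closure = {l, m, o}.
Read '2': l→{o}, m→∅, o→{l}; union {l, o}; ε-closure = {l, m, o}.
Read '2': l→{o}, m→∅, o→{l}; union {l, o}; ε-closure = {l, m, o}.
Read '1': l→{l, n, o}, m→{j, k}, o→{o}; union {j, k, l, n, o}; ε-closure = {j, k, l, m, n, o}.
Read '2': j→{o}, k→∅, l→{o}, m→∅, n→{l}, o→{l}; union {l, o}; ε-closure = {l, m, o}.
That set has 3 states.

3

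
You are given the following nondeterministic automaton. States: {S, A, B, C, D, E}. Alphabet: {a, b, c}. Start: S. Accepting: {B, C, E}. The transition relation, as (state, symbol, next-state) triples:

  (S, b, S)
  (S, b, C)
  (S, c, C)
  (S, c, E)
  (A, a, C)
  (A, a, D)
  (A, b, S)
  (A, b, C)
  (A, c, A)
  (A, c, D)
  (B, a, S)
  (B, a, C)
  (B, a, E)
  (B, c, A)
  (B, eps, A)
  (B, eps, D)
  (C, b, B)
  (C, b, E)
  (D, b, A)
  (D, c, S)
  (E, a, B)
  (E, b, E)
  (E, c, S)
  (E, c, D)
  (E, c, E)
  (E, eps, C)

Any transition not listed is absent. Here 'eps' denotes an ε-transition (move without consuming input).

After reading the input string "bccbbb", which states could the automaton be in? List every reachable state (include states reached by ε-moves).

{S, A, B, C, D, E}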